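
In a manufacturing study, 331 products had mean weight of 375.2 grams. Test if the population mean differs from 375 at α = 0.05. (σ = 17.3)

z = (x̄ - μ₀)/(σ/√n) = (375.2 - 375)/(17.3/√331) = 0.21. Critical value: ±1.96. Since |0.21| ≤ 1.96, Fail to reject H₀.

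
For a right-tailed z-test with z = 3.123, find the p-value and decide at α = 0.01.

p = P(Z > 3.123) = 1 - Φ(3.123) ≈ 0.0009. Since p < 0.01, reject H₀ (significant) at α = 0.01.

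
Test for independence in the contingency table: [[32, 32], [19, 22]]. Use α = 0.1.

χ² = 0.134. df = 1, critical = 2.706. Fail to reject H₀. No evidence of dependence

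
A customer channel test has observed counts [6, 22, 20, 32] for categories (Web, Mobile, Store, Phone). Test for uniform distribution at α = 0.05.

Expected = 20 each. χ² = Σ(O-E)²/E = 17.2. df = 3, critical value = 7.815. Reject H₀.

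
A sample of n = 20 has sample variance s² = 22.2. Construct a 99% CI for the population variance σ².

df = 19. χ²_{0.005} = 38.582, χ²_{0.995} = 6.844. CI for σ² = ((n-1)s²/χ²_{α/2}, (n-1)s²/χ²_{1-α/2}) = (19·22.2/38.582, 19·22.2/6.844) = (10.93, 61.63)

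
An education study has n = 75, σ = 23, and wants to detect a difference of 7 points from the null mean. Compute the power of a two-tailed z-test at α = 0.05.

SE = σ/√n = 23/√75 = 2.656. Non-centrality λ = d/SE = 7/2.656 = 2.636. Power ≈ Φ(λ - z_{α/2}) = Φ(2.636 - 1.96) = Φ(0.676) = 0.75.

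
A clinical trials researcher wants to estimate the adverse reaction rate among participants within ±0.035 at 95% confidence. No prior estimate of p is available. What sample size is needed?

Conservative approach: use p = 0.5 (maximizes p(1-p) = 0.25). n = z²(0.25)/E² = 1.96²×0.25/0.035² = 784.0 → n = 784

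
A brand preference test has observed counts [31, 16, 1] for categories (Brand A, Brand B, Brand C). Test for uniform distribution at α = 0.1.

Expected = 16 each. χ² = Σ(O-E)²/E = 28.125. df = 2, critical value = 4.605. Reject H₀.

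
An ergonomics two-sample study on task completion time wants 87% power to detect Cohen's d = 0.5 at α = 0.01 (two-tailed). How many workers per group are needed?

z_{α/2} = 2.576, z_β = Φ⁻¹(0.87) = 1.126. For medium effect (d = 0.5): n per group = 2(z_{α/2} + z_β)²/d² = 2(2.576 + 1.126)²/0.5² = 109.6 → 110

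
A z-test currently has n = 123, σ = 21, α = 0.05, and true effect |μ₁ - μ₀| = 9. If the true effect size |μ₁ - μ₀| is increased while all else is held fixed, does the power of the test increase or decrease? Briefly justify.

Power increases: a larger true effect increases the non-centrality λ = |μ₁ - μ₀|/(σ/√n).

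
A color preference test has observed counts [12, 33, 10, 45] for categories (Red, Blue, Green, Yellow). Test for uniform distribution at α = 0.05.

Expected = 25 each. χ² = Σ(O-E)²/E = 34.32. df = 3, critical value = 7.815. Reject H₀.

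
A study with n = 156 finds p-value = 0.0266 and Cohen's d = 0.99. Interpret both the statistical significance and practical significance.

Statistically significant (p = 0.0266 < 0.05). Cohen's d = 0.99 indicates a large effect size. Both statistical and practical significance should be considered.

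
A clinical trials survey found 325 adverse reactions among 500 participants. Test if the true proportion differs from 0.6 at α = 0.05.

p̂ = 0.65, p₀ = 0.6. z = (p̂ - p₀)/√(p₀(1-p₀)/n) = 2.282. Critical: ±1.96. Reject H₀.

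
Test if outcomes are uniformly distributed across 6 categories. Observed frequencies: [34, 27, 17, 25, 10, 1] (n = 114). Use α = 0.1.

Expected = 19 each. χ² = Σ(O-E)²/E = 38.632. df = 5, critical value = 9.236. Reject H₀.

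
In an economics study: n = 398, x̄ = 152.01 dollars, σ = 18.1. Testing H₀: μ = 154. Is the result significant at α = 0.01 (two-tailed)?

z = (152.01 - 154)/(18.1/√398) = -2.193. Since |z| ≤ 2.576, not significant at α = 0.01.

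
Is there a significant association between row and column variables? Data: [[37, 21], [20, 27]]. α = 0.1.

χ² = 4.72. df = 1, critical = 2.706. Reject H₀. Variables are dependent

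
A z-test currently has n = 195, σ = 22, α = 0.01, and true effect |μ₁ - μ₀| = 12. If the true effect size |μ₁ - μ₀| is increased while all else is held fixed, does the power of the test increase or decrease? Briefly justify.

Power increases: a larger true effect increases the non-centrality λ = |μ₁ - μ₀|/(σ/√n).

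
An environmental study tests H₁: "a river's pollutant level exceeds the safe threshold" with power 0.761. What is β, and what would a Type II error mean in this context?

β = 1 - power = 1 - 0.761 = 0.239. A Type II error is failing to reject H₀ when H₀ is false (false negative) — here, failing to conclude that a river's pollutant level exceeds the safe threshold when in fact it is true. Consequence: allowing unsafe pollution to continue.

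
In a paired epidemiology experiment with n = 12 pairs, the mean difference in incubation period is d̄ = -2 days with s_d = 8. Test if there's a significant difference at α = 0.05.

t = d̄/(s_d/√n) = -2/(8/√12) = -0.866. df = 11, critical t = ±2.201. Fail to reject H₀.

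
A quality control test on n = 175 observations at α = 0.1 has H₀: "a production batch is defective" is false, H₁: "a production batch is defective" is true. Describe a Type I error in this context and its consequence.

Type I error: rejecting H₀ when it is true — concluding that a production batch is defective when in fact it is not. Consequence: scrapping a good batch — wasted material and cost for no reason.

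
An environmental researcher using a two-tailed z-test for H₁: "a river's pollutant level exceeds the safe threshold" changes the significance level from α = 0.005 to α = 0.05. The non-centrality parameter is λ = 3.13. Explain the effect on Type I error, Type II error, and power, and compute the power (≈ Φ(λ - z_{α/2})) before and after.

Increasing α from 0.005 to 0.05:
• Type I error rate increases (α is the Type I rate by definition).
• Critical value moves from z_{α/2} = 2.807 to 1.96, so power = Φ(λ - z_{α/2}) goes from Φ(3.13 - 2.807) = 0.627 to Φ(3.13 - 1.96) = 0.879.
• Type II error rate β = 1 - power therefore decreases (0.373 → 0.121).
Appropriate when false negatives are costly — here, allowing unsafe pollution to continue.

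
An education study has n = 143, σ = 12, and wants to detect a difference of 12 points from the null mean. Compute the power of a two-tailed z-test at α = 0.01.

SE = σ/√n = 12/√143 = 1.003. Non-centrality λ = d/SE = 12/1.003 = 11.958. Power ≈ Φ(λ - z_{α/2}) = Φ(11.958 - 2.576) = Φ(9.382) = 1.0.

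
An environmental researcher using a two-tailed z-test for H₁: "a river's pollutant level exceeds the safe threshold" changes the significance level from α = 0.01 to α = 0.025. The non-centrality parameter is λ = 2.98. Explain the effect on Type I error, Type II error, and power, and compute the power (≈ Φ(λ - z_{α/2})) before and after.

Increasing α from 0.01 to 0.025:
• Type I error rate increases (α is the Type I rate by definition).
• Critical value moves from z_{α/2} = 2.576 to 2.241, so power = Φ(λ - z_{α/2}) goes from Φ(2.98 - 2.576) = 0.657 to Φ(2.98 - 2.241) = 0.77.
• Type II error rate β = 1 - power therefore decreases (0.343 → 0.23).
Appropriate when false negatives are costly — here, allowing unsafe pollution to continue.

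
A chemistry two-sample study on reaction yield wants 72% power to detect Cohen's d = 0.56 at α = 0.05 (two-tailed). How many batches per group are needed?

z_{α/2} = 1.96, z_β = Φ⁻¹(0.72) = 0.583. For medium effect (d = 0.56): n per group = 2(z_{α/2} + z_β)²/d² = 2(1.96 + 0.583)²/0.56² = 41.2 → 42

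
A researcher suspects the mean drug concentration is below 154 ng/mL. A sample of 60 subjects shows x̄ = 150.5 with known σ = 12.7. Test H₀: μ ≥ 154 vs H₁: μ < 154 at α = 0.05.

z = -2.135. Critical value: -1.645. Reject H₀.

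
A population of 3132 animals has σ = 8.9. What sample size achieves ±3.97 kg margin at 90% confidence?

Without FPC: n₀ = (1.645×8.9/3.97)² = 13.6. With FPC: n = n₀N/(n₀+N-1) = 13.5 → n = 14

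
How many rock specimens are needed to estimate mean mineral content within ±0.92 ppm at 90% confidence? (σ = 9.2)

n = (z*σ/E)² = (1.645×9.2/0.92)² = 270.6 → n = 271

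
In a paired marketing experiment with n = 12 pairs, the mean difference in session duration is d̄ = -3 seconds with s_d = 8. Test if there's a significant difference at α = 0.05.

t = d̄/(s_d/√n) = -3/(8/√12) = -1.299. df = 11, critical t = ±2.201. Fail to reject H₀.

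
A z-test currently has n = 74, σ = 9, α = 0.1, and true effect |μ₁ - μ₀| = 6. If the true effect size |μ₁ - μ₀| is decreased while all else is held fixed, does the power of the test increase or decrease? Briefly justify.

Power decreases: a smaller true effect decreases the non-centrality λ = |μ₁ - μ₀|/(σ/√n).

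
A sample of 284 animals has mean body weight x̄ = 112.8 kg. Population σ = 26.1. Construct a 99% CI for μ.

CI = x̄ ± z*(σ/√n) = 112.8 ± 2.576(26.1/√284) = 112.8 ± 3.99 = (108.81, 116.79)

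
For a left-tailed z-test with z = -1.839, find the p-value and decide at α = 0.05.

p = P(Z < -1.839) = Φ(-1.839) ≈ 0.033. Since p < 0.05, reject H₀ (significant) at α = 0.05.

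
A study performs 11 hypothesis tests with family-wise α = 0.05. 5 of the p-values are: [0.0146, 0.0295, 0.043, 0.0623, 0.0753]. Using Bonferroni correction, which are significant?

Bonferroni α = 0.05/11 = 0.00455. None of the given p-values are significant.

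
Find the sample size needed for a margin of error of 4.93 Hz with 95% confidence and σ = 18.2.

n = (z*σ/E)² = (1.96×18.2/4.93)² = 52.4 → n = 53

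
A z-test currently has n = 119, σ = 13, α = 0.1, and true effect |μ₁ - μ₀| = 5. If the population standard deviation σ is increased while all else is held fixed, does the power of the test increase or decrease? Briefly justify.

Power decreases: a larger σ inflates the standard error σ/√n, pulling the sampling distribution under H₁ back toward the critical value.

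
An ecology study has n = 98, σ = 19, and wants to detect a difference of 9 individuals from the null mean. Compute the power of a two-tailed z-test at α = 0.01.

SE = σ/√n = 19/√98 = 1.919. Non-centrality λ = d/SE = 9/1.919 = 4.689. Power ≈ Φ(λ - z_{α/2}) = Φ(4.689 - 2.576) = Φ(2.113) = 0.983.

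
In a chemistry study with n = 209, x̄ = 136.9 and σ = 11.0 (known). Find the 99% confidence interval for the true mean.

CI = x̄ ± z*(σ/√n) = 136.9 ± 2.576(11.0/√209) = 136.9 ± 1.96 = (134.94, 138.86)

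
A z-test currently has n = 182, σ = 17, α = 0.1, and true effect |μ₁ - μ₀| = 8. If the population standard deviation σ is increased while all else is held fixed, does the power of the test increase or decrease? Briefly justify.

Power decreases: a larger σ inflates the standard error σ/√n, pulling the sampling distribution under H₁ back toward the critical value.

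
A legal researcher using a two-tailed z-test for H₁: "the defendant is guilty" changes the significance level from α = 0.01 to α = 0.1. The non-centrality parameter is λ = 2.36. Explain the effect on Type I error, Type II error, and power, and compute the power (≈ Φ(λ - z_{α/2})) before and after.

Increasing α from 0.01 to 0.1:
• Type I error rate increases (α is the Type I rate by definition).
• Critical value moves from z_{α/2} = 2.576 to 1.645, so power = Φ(λ - z_{α/2}) goes from Φ(2.36 - 2.576) = 0.414 to Φ(2.36 - 1.645) = 0.763.
• Type II error rate β = 1 - power therefore decreases (0.586 → 0.237).
Appropriate when false negatives are costly — here, acquitting a guilty person.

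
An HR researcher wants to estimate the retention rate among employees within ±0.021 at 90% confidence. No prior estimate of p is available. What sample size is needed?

Conservative approach: use p = 0.5 (maximizes p(1-p) = 0.25). n = z²(0.25)/E² = 1.645²×0.25/0.021² = 1534.03 → n = 1535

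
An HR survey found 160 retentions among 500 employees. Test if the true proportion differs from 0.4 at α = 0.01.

p̂ = 0.32, p₀ = 0.4. z = (p̂ - p₀)/√(p₀(1-p₀)/n) = -3.651. Critical: ±2.576. Reject H₀.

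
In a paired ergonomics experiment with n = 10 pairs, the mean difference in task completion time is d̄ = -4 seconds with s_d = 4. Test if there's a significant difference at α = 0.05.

t = d̄/(s_d/√n) = -4/(4/√10) = -3.162. df = 9, critical t = ±2.262. Reject H₀.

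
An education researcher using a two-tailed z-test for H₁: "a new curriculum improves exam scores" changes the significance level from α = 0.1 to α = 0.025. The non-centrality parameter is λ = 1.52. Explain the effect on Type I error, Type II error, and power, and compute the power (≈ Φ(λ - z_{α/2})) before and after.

Decreasing α from 0.1 to 0.025:
• Type I error rate decreases (α is the Type I rate by definition).
• Critical value moves from z_{α/2} = 1.645 to 2.241, so power = Φ(λ - z_{α/2}) goes from Φ(1.52 - 1.645) = 0.45 to Φ(1.52 - 2.241) = 0.235.
• Type II error rate β = 1 - power therefore increases (0.55 → 0.765).
Appropriate when false positives are costly — here, adopting a curriculum that gives no real benefit — disruption for nothing.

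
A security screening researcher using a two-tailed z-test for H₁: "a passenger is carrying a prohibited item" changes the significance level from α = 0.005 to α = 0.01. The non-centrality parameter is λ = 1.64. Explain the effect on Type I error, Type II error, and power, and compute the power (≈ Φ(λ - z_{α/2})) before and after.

Increasing α from 0.005 to 0.01:
• Type I error rate increases (α is the Type I rate by definition).
• Critical value moves from z_{α/2} = 2.807 to 2.576, so power = Φ(λ - z_{α/2}) goes from Φ(1.64 - 2.807) = 0.122 to Φ(1.64 - 2.576) = 0.175.
• Type II error rate β = 1 - power therefore decreases (0.878 → 0.825).
Appropriate when false negatives are costly — here, letting a prohibited item through — security breach.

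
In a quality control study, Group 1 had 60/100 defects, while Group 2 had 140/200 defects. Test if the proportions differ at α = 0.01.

p̂₁ = 0.6, p̂₂ = 0.7, pooled p̂ = 0.667. z = -1.732. Critical: ±2.576. Fail to reject H₀.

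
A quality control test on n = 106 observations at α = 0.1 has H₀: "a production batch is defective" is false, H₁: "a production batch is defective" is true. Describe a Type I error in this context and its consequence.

Type I error: rejecting H₀ when it is true — concluding that a production batch is defective when in fact it is not. Consequence: scrapping a good batch — wasted material and cost for no reason.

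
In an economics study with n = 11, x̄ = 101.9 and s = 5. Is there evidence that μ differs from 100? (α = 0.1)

t = (x̄ - μ₀)/(s/√n) = (101.9 - 100)/(5/√11) = 1.26. df = 10, critical t = ±1.812. Fail to reject H₀.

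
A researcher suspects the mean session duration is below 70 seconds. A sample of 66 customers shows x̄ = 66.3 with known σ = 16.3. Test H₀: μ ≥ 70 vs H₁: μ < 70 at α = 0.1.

z = -1.844. Critical value: -1.28. Reject H₀.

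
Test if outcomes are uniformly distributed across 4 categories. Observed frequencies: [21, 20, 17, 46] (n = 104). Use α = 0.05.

Expected = 26 each. χ² = Σ(O-E)²/E = 20.846. df = 3, critical value = 7.815. Reject H₀.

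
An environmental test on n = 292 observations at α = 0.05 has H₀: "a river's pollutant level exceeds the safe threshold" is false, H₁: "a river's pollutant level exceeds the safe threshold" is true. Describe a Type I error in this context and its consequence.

Type I error: rejecting H₀ when it is true — concluding that a river's pollutant level exceeds the safe threshold when in fact it is not. Consequence: shutting down a compliant factory unnecessarily.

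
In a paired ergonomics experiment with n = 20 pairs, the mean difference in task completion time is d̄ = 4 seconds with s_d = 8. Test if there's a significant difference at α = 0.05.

t = d̄/(s_d/√n) = 4/(8/√20) = 2.236. df = 19, critical t = ±2.093. Reject H₀.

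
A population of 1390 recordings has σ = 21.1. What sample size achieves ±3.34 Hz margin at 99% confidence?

Without FPC: n₀ = (2.576×21.1/3.34)² = 264.828. With FPC: n = n₀N/(n₀+N-1) = 222.6 → n = 223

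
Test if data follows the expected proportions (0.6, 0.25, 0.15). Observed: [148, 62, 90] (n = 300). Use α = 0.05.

Expected: [180.0, 75.0, 45.0]. χ² = 52.942. df = 2, critical = 5.991. Reject H₀.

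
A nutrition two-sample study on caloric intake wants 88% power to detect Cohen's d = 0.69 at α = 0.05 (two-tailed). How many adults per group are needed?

z_{α/2} = 1.96, z_β = Φ⁻¹(0.88) = 1.175. For medium effect (d = 0.69): n per group = 2(z_{α/2} + z_β)²/d² = 2(1.96 + 1.175)²/0.69² = 41.3 → 42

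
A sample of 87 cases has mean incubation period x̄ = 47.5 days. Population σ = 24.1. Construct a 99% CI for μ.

CI = x̄ ± z*(σ/√n) = 47.5 ± 2.576(24.1/√87) = 47.5 ± 6.66 = (40.84, 54.16)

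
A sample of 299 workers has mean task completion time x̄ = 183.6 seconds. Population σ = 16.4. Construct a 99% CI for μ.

CI = x̄ ± z*(σ/√n) = 183.6 ± 2.576(16.4/√299) = 183.6 ± 2.44 = (181.16, 186.04)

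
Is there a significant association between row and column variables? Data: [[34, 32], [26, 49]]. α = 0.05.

χ² = 4.077. df = 1, critical = 3.841. Reject H₀. Variables are dependent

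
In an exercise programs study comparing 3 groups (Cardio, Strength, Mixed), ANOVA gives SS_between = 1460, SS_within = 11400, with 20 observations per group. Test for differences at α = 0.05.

df_between = 2, df_within = 57. F = MS_between/MS_within = 730.0/200.0 = 3.65. F_crit ≈ 3.159. Reject H₀. At least one mean differs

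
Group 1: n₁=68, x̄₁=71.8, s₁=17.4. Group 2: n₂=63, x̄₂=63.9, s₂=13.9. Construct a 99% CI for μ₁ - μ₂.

Difference = 7.9. SE = √(17.4²/68 + 13.9²/63) = 2.742. CI = (0.84, 14.96)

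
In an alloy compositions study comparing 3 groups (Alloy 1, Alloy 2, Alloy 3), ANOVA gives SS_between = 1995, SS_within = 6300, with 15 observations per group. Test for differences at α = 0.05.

df_between = 2, df_within = 42. F = MS_between/MS_within = 997.5/150.0 = 6.65. F_crit ≈ 3.22. Reject H₀. At least one mean differs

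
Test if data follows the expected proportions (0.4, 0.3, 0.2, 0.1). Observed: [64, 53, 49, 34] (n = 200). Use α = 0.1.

Expected: [80.0, 60.0, 40.0, 20.0]. χ² = 15.842. df = 3, critical = 6.251. Reject H₀.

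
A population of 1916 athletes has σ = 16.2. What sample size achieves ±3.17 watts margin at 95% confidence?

Without FPC: n₀ = (1.96×16.2/3.17)² = 100.328. With FPC: n = n₀N/(n₀+N-1) = 95.4 → n = 96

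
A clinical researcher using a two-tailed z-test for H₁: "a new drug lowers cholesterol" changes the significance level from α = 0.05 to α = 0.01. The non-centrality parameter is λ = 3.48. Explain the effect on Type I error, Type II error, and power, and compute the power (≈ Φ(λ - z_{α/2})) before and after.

Decreasing α from 0.05 to 0.01:
• Type I error rate decreases (α is the Type I rate by definition).
• Critical value moves from z_{α/2} = 1.96 to 2.576, so power = Φ(λ - z_{α/2}) goes from Φ(3.48 - 1.96) = 0.936 to Φ(3.48 - 2.576) = 0.817.
• Type II error rate β = 1 - power therefore increases (0.064 → 0.183).
Appropriate when false positives are costly — here, approving an ineffective drug — patients take a useless medication and may skip effective alternatives.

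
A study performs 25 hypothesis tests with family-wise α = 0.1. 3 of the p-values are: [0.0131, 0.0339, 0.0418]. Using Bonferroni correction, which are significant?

Bonferroni α = 0.1/25 = 0.004. None of the given p-values are significant.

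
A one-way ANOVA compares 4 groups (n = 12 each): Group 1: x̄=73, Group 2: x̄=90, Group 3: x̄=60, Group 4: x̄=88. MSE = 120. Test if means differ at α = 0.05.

Grand mean = 77.75. SS_between = 7113.0, MS_between = 2371.0. F = 19.758, F_crit ≈ 2.816. Reject H₀.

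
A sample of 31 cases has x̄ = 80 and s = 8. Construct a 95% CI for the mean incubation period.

CI = x̄ ± t*(s/√n) = 80 ± 2.042(8/√31) = (77.07, 82.93)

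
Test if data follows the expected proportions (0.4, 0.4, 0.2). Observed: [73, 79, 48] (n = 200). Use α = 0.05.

Expected: [80.0, 80.0, 40.0]. χ² = 2.225. df = 2, critical = 5.991. Fail to reject H₀.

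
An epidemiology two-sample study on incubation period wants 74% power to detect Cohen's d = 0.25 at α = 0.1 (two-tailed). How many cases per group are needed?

z_{α/2} = 1.645, z_β = Φ⁻¹(0.74) = 0.643. For small effect (d = 0.25): n per group = 2(z_{α/2} + z_β)²/d² = 2(1.645 + 0.643)²/0.25² = 167.5 → 168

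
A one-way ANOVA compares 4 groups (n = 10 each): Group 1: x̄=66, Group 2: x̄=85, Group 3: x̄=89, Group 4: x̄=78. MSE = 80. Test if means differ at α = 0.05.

Grand mean = 79.5. SS_between = 3050.0, MS_between = 1016.67. F = 12.708, F_crit ≈ 2.866. Reject H₀.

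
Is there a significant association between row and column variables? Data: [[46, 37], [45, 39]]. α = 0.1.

χ² = 0.058. df = 1, critical = 2.706. Fail to reject H₀. No evidence of dependence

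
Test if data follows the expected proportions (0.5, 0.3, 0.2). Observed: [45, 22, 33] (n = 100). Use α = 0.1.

Expected: [50.0, 30.0, 20.0]. χ² = 11.083. df = 2, critical = 4.605. Reject H₀.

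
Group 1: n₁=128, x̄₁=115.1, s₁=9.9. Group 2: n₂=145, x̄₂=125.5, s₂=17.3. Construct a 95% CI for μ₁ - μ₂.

Difference = -10.4. SE = √(9.9²/128 + 17.3²/145) = 1.682. CI = (-13.7, -7.1)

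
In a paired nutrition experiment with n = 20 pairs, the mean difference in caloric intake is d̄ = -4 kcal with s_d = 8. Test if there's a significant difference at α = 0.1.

t = d̄/(s_d/√n) = -4/(8/√20) = -2.236. df = 19, critical t = ±1.729. Reject H₀.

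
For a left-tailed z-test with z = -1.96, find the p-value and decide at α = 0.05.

p = P(Z < -1.96) = Φ(-1.96) ≈ 0.025. Since p < 0.05, reject H₀ (significant) at α = 0.05.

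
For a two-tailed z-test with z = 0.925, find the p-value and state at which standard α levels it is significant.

p = 2·P(Z > |0.925|) = 2·(1 - Φ(0.925)) ≈ 0.355. Not significant at any standard level.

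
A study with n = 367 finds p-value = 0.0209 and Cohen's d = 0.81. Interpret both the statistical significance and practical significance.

Statistically significant (p = 0.0209 < 0.05). Cohen's d = 0.81 indicates a large effect size. Both statistical and practical significance should be considered.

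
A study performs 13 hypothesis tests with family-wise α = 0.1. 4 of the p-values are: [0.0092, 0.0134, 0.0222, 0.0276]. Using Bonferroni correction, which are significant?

Bonferroni α = 0.1/13 = 0.00769. None of the given p-values are significant.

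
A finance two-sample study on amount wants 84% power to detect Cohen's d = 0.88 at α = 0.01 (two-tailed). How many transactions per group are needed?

z_{α/2} = 2.576, z_β = Φ⁻¹(0.84) = 0.994. For large effect (d = 0.88): n per group = 2(z_{α/2} + z_β)²/d² = 2(2.576 + 0.994)²/0.88² = 32.9 → 33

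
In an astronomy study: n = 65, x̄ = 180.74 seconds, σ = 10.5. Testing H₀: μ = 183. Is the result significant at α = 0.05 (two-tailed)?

z = (180.74 - 183)/(10.5/√65) = -1.735. Since |z| ≤ 1.96, not significant at α = 0.05.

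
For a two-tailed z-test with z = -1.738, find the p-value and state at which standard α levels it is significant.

p = 2·P(Z > |-1.738|) = 2·(1 - Φ(1.738)) ≈ 0.0822. Significant at α = 0.1.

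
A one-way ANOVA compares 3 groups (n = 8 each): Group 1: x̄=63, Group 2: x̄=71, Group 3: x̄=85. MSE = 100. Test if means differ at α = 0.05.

Grand mean = 73.0. SS_between = 1984.0, MS_between = 992.0. F = 9.92, F_crit ≈ 3.467. Reject H₀.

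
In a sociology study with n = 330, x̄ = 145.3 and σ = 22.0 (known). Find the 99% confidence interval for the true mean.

CI = x̄ ± z*(σ/√n) = 145.3 ± 2.576(22.0/√330) = 145.3 ± 3.12 = (142.18, 148.42)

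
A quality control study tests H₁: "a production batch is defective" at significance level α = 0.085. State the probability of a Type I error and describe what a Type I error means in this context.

P(Type I error) = α = 0.085. A Type I error is rejecting H₀ when H₀ is actually true (false positive) — here, concluding that a production batch is defective when in fact this is not the case. Consequence: scrapping a good batch — wasted material and cost for no reason.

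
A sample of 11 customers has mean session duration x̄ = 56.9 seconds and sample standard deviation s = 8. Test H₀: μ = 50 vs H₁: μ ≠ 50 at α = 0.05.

t = (x̄ - μ₀)/(s/√n) = (56.9 - 50)/(8/√11) = 2.861. df = 10, critical t = ±2.228. Reject H₀.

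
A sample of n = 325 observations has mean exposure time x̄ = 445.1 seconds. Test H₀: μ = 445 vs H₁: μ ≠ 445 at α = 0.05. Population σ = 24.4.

z = (x̄ - μ₀)/(σ/√n) = (445.1 - 445)/(24.4/√325) = 0.074. Critical value: ±1.96. Since |0.074| ≤ 1.96, Fail to reject H₀.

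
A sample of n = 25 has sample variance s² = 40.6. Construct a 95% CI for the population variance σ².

df = 24. χ²_{0.025} = 39.364, χ²_{0.975} = 12.401. CI for σ² = ((n-1)s²/χ²_{α/2}, (n-1)s²/χ²_{1-α/2}) = (24·40.6/39.364, 24·40.6/12.401) = (24.75, 78.57)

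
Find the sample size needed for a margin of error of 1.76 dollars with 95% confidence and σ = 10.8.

n = (z*σ/E)² = (1.96×10.8/1.76)² = 144.7 → n = 145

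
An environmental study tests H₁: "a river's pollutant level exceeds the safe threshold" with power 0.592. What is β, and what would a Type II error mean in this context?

β = 1 - power = 1 - 0.592 = 0.408. A Type II error is failing to reject H₀ when H₀ is false (false negative) — here, failing to conclude that a river's pollutant level exceeds the safe threshold when in fact it is true. Consequence: allowing unsafe pollution to continue.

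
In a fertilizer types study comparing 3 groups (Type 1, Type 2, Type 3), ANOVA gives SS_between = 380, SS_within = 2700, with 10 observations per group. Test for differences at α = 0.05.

df_between = 2, df_within = 27. F = MS_between/MS_within = 190.0/100.0 = 1.9. F_crit ≈ 3.354. Fail to reject H₀.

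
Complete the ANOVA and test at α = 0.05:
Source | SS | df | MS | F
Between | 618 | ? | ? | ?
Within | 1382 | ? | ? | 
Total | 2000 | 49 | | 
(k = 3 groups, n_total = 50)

df_between = 2, df_within = 47. MS_between = 309.0, MS_within = 29.4. F = 10.509, F_crit ≈ 3.195. Reject H₀.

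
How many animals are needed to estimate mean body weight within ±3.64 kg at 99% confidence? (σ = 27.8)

n = (z*σ/E)² = (2.576×27.8/3.64)² = 387.1 → n = 388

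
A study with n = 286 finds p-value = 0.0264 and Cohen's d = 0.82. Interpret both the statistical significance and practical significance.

Statistically significant (p = 0.0264 < 0.05). Cohen's d = 0.82 indicates a large effect size. Both statistical and practical significance should be considered.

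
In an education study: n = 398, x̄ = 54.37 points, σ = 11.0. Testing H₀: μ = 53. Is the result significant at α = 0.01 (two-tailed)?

z = (54.37 - 53)/(11.0/√398) = 2.485. Since |z| ≤ 2.576, not significant at α = 0.01.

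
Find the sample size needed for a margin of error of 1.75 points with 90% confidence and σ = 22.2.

n = (z*σ/E)² = (1.645×22.2/1.75)² = 435.5 → n = 436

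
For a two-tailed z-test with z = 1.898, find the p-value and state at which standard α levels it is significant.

p = 2·P(Z > |1.898|) = 2·(1 - Φ(1.898)) ≈ 0.0577. Significant at α = 0.1.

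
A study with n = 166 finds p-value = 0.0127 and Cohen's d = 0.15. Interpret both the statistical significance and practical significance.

Statistically significant (p = 0.0127 < 0.05). Cohen's d = 0.15 indicates a very small effect size. Both statistical and practical significance should be considered.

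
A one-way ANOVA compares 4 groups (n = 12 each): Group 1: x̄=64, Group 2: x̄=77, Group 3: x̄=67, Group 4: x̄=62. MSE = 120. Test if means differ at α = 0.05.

Grand mean = 67.5. SS_between = 1596.0, MS_between = 532.0. F = 4.433, F_crit ≈ 2.816. Reject H₀.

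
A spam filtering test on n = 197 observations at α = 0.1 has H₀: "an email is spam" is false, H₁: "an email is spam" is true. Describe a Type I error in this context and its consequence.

Type I error: rejecting H₀ when it is true — concluding that an email is spam when in fact it is not. Consequence: a legitimate email is sent to the spam folder and the user misses it.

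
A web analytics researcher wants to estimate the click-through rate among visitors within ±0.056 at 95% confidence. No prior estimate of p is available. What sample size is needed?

Conservative approach: use p = 0.5 (maximizes p(1-p) = 0.25). n = z²(0.25)/E² = 1.96²×0.25/0.056² = 306.2 → n = 307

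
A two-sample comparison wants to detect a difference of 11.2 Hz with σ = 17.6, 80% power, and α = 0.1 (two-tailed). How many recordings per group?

n per group = 2(z_α/2 + z_β)²σ²/d² = 2×(1.645 + 0.84)²×17.6²/11.2² = 30.5 → n = 31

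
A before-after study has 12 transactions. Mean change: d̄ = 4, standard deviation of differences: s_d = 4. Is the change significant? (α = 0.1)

t = d̄/(s_d/√n) = 4/(4/√12) = 3.464. df = 11, critical t = ±1.796. Reject H₀.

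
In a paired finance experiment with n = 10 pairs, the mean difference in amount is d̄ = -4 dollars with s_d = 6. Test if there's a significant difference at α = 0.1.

t = d̄/(s_d/√n) = -4/(6/√10) = -2.108. df = 9, critical t = ±1.833. Reject H₀.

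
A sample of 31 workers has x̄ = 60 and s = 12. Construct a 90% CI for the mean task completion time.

CI = x̄ ± t*(s/√n) = 60 ± 1.697(12/√31) = (56.34, 63.66)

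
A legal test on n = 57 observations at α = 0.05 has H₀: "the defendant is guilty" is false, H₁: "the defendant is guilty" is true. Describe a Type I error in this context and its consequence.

Type I error: rejecting H₀ when it is true — concluding that the defendant is guilty when in fact it is not. Consequence: convicting an innocent person.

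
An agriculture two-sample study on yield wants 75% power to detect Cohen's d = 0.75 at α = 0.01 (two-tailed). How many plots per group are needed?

z_{α/2} = 2.576, z_β = Φ⁻¹(0.75) = 0.674. For medium effect (d = 0.75): n per group = 2(z_{α/2} + z_β)²/d² = 2(2.576 + 0.674)²/0.75² = 37.6 → 38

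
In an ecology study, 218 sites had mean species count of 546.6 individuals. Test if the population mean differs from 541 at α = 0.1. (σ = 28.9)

z = (x̄ - μ₀)/(σ/√n) = (546.6 - 541)/(28.9/√218) = 2.861. Critical value: ±1.645. Since |2.861| > 1.645, Reject H₀.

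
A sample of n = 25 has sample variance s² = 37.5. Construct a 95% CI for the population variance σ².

df = 24. χ²_{0.025} = 39.364, χ²_{0.975} = 12.401. CI for σ² = ((n-1)s²/χ²_{α/2}, (n-1)s²/χ²_{1-α/2}) = (24·37.5/39.364, 24·37.5/12.401) = (22.86, 72.57)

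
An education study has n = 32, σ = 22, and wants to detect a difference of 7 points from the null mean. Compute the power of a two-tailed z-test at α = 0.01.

SE = σ/√n = 22/√32 = 3.889. Non-centrality λ = d/SE = 7/3.889 = 1.8. Power ≈ Φ(λ - z_{α/2}) = Φ(1.8 - 2.576) = Φ(-0.776) = 0.219.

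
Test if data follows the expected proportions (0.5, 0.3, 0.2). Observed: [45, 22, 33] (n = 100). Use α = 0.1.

Expected: [50.0, 30.0, 20.0]. χ² = 11.083. df = 2, critical = 4.605. Reject H₀.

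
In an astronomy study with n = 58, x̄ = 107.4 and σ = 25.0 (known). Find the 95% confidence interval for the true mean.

CI = x̄ ± z*(σ/√n) = 107.4 ± 1.96(25.0/√58) = 107.4 ± 6.43 = (100.97, 113.83)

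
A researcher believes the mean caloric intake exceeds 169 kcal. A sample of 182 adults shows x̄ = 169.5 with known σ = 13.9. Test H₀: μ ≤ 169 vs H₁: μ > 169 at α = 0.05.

z = 0.485. Critical value: 1.645. Fail to reject H₀.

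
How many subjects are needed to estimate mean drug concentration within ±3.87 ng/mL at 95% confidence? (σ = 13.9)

n = (z*σ/E)² = (1.96×13.9/3.87)² = 49.6 → n = 50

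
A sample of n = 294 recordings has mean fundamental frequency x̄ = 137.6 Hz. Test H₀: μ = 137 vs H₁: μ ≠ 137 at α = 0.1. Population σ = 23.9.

z = (x̄ - μ₀)/(σ/√n) = (137.6 - 137)/(23.9/√294) = 0.43. Critical value: ±1.645. Since |0.43| ≤ 1.645, Fail to reject H₀.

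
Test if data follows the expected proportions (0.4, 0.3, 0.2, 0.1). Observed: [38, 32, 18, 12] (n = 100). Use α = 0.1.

Expected: [40.0, 30.0, 20.0, 10.0]. χ² = 0.833. df = 3, critical = 6.251. Fail to reject H₀.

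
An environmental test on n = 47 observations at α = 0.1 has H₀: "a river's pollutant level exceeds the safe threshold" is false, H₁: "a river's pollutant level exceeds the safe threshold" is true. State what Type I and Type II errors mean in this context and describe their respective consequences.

Type I (false positive): concluding that a river's pollutant level exceeds the safe threshold when it is not — shutting down a compliant factory unnecessarily. Type II (false negative): failing to conclude that a river's pollutant level exceeds the safe threshold when it is — allowing unsafe pollution to continue. Which is costlier depends on domain priorities and is a judgement call rather than a statistical fact.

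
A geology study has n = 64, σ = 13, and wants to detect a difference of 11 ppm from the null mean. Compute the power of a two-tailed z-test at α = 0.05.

SE = σ/√n = 13/√64 = 1.625. Non-centrality λ = d/SE = 11/1.625 = 6.769. Power ≈ Φ(λ - z_{α/2}) = Φ(6.769 - 1.96) = Φ(4.809) = 1.0.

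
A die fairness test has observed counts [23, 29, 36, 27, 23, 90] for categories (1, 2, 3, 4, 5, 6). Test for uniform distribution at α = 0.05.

Expected = 38 each. χ² = Σ(O-E)²/E = 88.421. df = 5, critical value = 11.07. Reject H₀.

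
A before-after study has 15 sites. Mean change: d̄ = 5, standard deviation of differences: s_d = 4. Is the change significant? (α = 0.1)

t = d̄/(s_d/√n) = 5/(4/√15) = 4.841. df = 14, critical t = ±1.761. Reject H₀.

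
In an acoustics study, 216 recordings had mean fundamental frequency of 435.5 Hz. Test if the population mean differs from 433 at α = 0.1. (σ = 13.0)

z = (x̄ - μ₀)/(σ/√n) = (435.5 - 433)/(13.0/√216) = 2.826. Critical value: ±1.645. Since |2.826| > 1.645, Reject H₀.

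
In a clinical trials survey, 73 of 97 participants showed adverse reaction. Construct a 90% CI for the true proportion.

p̂ = 0.753. CI = p̂ ± z*√(p̂(1-p̂)/n) = (0.681, 0.825)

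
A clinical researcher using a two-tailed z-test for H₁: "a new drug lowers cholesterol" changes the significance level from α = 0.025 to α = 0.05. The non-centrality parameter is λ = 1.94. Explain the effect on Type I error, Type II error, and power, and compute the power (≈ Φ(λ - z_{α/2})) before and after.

Increasing α from 0.025 to 0.05:
• Type I error rate increases (α is the Type I rate by definition).
• Critical value moves from z_{α/2} = 2.241 to 1.96, so power = Φ(λ - z_{α/2}) goes from Φ(1.94 - 2.241) = 0.382 to Φ(1.94 - 1.96) = 0.492.
• Type II error rate β = 1 - power therefore decreases (0.618 → 0.508).
Appropriate when false negatives are costly — here, shelving an effective drug — patients miss out on a treatment that would have helped.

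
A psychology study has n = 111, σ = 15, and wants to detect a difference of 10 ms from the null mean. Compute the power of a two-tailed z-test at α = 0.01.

SE = σ/√n = 15/√111 = 1.424. Non-centrality λ = d/SE = 10/1.424 = 7.024. Power ≈ Φ(λ - z_{α/2}) = Φ(7.024 - 2.576) = Φ(4.448) = 1.0.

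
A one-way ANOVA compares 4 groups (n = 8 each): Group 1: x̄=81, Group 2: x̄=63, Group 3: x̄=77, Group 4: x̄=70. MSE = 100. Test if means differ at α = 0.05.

Grand mean = 72.75. SS_between = 1510.0, MS_between = 503.33. F = 5.033, F_crit ≈ 2.947. Reject H₀.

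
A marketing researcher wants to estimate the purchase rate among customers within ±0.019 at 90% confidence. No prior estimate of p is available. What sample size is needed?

Conservative approach: use p = 0.5 (maximizes p(1-p) = 0.25). n = z²(0.25)/E² = 1.645²×0.25/0.019² = 1874.0 → n = 1874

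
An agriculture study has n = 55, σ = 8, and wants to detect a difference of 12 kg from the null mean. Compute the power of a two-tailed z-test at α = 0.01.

SE = σ/√n = 8/√55 = 1.079. Non-centrality λ = d/SE = 12/1.079 = 11.124. Power ≈ Φ(λ - z_{α/2}) = Φ(11.124 - 2.576) = Φ(8.548) = 1.0.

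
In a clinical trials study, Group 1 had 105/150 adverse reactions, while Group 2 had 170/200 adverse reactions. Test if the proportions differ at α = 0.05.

p̂₁ = 0.7, p̂₂ = 0.85, pooled p̂ = 0.786. z = -3.384. Critical: ±1.96. Reject H₀.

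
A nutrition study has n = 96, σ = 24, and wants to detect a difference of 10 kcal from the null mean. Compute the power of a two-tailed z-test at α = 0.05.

SE = σ/√n = 24/√96 = 2.449. Non-centrality λ = d/SE = 10/2.449 = 4.082. Power ≈ Φ(λ - z_{α/2}) = Φ(4.082 - 1.96) = Φ(2.122) = 0.983.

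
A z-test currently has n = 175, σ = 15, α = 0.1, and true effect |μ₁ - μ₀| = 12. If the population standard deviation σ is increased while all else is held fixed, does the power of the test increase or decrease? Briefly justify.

Power decreases: a larger σ inflates the standard error σ/√n, pulling the sampling distribution under H₁ back toward the critical value.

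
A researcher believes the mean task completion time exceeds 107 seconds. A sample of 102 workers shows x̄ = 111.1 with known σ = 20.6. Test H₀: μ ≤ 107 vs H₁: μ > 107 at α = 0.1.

z = 2.01. Critical value: 1.28. Reject H₀.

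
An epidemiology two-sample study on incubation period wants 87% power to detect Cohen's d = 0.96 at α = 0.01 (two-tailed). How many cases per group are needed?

z_{α/2} = 2.576, z_β = Φ⁻¹(0.87) = 1.126. For large effect (d = 0.96): n per group = 2(z_{α/2} + z_β)²/d² = 2(2.576 + 1.126)²/0.96² = 29.7 → 30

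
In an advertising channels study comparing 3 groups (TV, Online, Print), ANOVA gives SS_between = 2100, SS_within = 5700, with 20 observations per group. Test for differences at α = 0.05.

df_between = 2, df_within = 57. F = MS_between/MS_within = 1050.0/100.0 = 10.5. F_crit ≈ 3.159. Reject H₀. At least one mean differs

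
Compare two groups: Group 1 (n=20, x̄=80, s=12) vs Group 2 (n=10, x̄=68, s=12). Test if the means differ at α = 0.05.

Pooled sp = 12.0. t = 2.582, df = 28. Critical t = ±2.048. Reject H₀.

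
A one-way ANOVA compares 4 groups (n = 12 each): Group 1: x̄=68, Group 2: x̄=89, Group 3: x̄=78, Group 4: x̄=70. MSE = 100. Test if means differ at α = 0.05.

Grand mean = 76.25. SS_between = 3273.0, MS_between = 1091.0. F = 10.91, F_crit ≈ 2.816. Reject H₀.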